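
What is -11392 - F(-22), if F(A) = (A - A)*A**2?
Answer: -11392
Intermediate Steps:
F(A) = 0 (F(A) = 0*A**2 = 0)
-11392 - F(-22) = -11392 - 1*0 = -11392 + 0 = -11392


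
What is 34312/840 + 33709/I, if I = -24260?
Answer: 20102339/509460 ≈ 39.458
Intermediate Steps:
34312/840 + 33709/I = 34312/840 + 33709/(-24260) = 34312*(1/840) + 33709*(-1/24260) = 4289/105 - 33709/24260 = 20102339/509460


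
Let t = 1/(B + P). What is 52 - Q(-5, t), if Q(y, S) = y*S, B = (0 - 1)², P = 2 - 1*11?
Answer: 411/8 ≈ 51.375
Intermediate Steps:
P = -9 (P = 2 - 11 = -9)
B = 1 (B = (-1)² = 1)
t = -⅛ (t = 1/(1 - 9) = 1/(-8) = -⅛ ≈ -0.12500)
Q(y, S) = S*y
52 - Q(-5, t) = 52 - (-1)*(-5)/8 = 52 - 1*5/8 = 52 - 5/8 = 411/8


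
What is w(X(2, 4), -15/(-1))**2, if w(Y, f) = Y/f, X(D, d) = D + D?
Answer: 16/225 ≈ 0.071111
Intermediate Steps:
X(D, d) = 2*D
w(X(2, 4), -15/(-1))**2 = ((2*2)/((-15/(-1))))**2 = (4/((-15*(-1))))**2 = (4/15)**2 = 16/225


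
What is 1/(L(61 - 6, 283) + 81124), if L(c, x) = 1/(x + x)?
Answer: 566/45916185 ≈ 1.2327e-5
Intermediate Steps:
L(c, x) = 1/(2*x)
1/(L(61 - 6, 283) + 81124) = 1/((1/2)/283 + 81124) = 1/((1/2)*(1/283) + 81124) = 1/(1/566 + 81124) = 1/(45916185/566) = 566/45916185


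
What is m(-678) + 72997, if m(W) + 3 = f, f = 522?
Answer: 73516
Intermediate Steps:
m(W) = 519 (m(W) = -3 + 522 = 519)
m(-678) + 72997 = 519 + 72997 = 73516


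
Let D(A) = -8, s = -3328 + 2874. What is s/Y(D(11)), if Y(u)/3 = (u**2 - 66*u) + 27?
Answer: -454/1857 ≈ -0.24448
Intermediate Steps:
s = -454
Y(u) = 81 - 198*u + 3*u**2 (Y(u) = 3*((u**2 - 66*u) + 27) = 3*(27 + u**2 - 66*u) = 81 - 198*u + 3*u**2)
s/Y(D(11)) = -454/(81 - 198*(-8) + 3*(-8)**2) = -454/(81 + 1584 + 3*64) = -454/(81 + 1584 + 192) = -454/1857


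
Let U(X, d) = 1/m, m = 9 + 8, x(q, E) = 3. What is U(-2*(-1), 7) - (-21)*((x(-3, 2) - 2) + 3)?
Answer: 1429/17 ≈ 84.059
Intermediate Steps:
m = 17
U(X, d) = 1/17
U(-2*(-1), 7) - (-21)*((x(-3, 2) - 2) + 3) = 1/17 - (-21)*((3 - 2) + 3) = 1/17 - (-21)*(1 + 3) = 1/17 - (-21)*4 = 1/17 - 1*(-84) = 1/17 + 84 = 1429/17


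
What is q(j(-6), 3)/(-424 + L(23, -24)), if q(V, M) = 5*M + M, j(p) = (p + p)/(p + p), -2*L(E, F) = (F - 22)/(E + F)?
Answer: -6/149 ≈ -0.040268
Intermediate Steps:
L(E, F) = -(-22 + F)/(2*(E + F)) (L(E, F) = -(F - 22)/(2*(E + F)) = -(-22 + F)/(2*(E + F)))
j(p) = 1 (j(p) = (2*p)/((2*p)) = (2*p)*(1/(2*p)) = 1)
q(V, M) = 6*M
q(j(-6), 3)/(-424 + L(23, -24)) = (6*3)/(-424 + (11 - ½*(-24))/(23 - 24)) = 18/(-424 + (11 + 12)/(-1)) = 18/(-424 - 1*23) = 18/(-424 - 23) = 18/(-447) = 18*(-1/447) = -6/149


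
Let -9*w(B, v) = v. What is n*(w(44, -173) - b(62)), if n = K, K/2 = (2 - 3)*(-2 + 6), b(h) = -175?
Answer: -13984/9 ≈ -1553.8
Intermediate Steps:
w(B, v) = -v/9
K = -8 (K = 2*((2 - 3)*(-2 + 6)) = 2*(-1*4) = 2*(-4) = -8)
n = -8
n*(w(44, -173) - b(62)) = -8*(-1/9*(-173) - 1*(-175)) = -8*(173/9 + 175) = -8*1748/9 = -13984/9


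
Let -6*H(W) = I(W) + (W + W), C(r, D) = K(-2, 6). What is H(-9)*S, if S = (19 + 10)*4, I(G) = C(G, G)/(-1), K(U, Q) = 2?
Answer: 1160/3 ≈ 386.67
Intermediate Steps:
C(r, D) = 2
I(G) = -2 (I(G) = 2/(-1) = 2*(-1) = -2)
H(W) = 1/3 - W/3 (H(W) = -(-2 + (W + W))/6 = -(-2 + 2*W)/6 = 1/3 - W/3)
S = 116 (S = 29*4 = 116)
H(-9)*S = (1/3 - 1/3*(-9))*116 = (1/3 + 3)*116 = (10/3)*116 = 1160/3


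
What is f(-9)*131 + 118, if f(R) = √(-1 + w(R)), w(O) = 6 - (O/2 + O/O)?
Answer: 118 + 131*√34/2 ≈ 499.93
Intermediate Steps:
w(O) = 5 - O/2 (w(O) = 6 - (O*(½) + 1) = 6 - (O/2 + 1) = 6 - (1 + O/2) = 6 + (-1 - O/2) = 5 - O/2)
f(R) = √(4 - R/2) (f(R) = √(-1 + (5 - R/2)) = √(4 - R/2))
f(-9)*131 + 118 = (√(16 - 2*(-9))/2)*131 + 118 = (√(16 + 18)/2)*131 + 118 = (√34/2)*131 + 118 = 131*√34/2 + 118 = 118 + 131*√34/2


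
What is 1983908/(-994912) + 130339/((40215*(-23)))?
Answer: -491170405057/230059719960 ≈ -2.1350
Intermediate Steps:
1983908/(-994912) + 130339/((40215*(-23))) = 1983908*(-1/994912) + 130339/(-924945) = -495977/248728 + 130339*(-1/924945) = -495977/248728 - 130339/924945 = -491170405057/230059719960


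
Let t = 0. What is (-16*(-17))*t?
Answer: 0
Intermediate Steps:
(-16*(-17))*t = -16*(-17)*0 = 272*0 = 0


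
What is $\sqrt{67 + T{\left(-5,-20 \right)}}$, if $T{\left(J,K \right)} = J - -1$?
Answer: $3 \sqrt{7} \approx 7.9373$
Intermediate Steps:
$T{\left(J,K \right)} = 1 + J$ ($T{\left(J,K \right)} = J + 1 = 1 + J$)
$\sqrt{67 + T{\left(-5,-20 \right)}} = \sqrt{67 + \left(1 - 5\right)} = \sqrt{67 - 4} = \sqrt{63} = 3 \sqrt{7}$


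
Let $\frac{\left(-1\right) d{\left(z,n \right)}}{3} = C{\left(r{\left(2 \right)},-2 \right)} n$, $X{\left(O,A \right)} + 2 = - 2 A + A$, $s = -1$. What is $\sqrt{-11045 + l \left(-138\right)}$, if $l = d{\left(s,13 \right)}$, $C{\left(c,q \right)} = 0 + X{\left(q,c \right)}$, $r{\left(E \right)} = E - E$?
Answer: $i \sqrt{21809} \approx 147.68 i$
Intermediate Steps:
$r{\left(E \right)} = 0$
$X{\left(O,A \right)} = -2 - A$ ($X{\left(O,A \right)} = -2 + \left(- 2 A + A\right) = -2 - A$)
$C{\left(c,q \right)} = -2 - c$ ($C{\left(c,q \right)} = 0 - \left(2 + c\right) = -2 - c$)
$d{\left(z,n \right)} = 6 n$ ($d{\left(z,n \right)} = - 3 \left(-2 - 0\right) n = - 3 \left(-2 + 0\right) n = - 3 \left(- 2 n\right) = 6 n$)
$l = 78$ ($l = 6 \cdot 13 = 78$)
$\sqrt{-11045 + l \left(-138\right)} = \sqrt{-11045 + 78 \left(-138\right)} = \sqrt{-11045 - 10764} = \sqrt{-21809} = i \sqrt{21809}$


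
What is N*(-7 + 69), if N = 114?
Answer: 7068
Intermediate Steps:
N*(-7 + 69) = 114*(-7 + 69) = 114*62 = 7068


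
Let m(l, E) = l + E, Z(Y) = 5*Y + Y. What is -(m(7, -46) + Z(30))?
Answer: -141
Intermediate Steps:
Z(Y) = 6*Y
m(l, E) = E + l
-(m(7, -46) + Z(30)) = -((-46 + 7) + 6*30) = -(-39 + 180) = -1*141 = -141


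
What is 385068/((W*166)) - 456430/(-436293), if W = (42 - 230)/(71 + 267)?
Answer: -545871072893/130921461 ≈ -4169.5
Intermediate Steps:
W = -94/169 (W = -188/338 = -188*1/338 = -94/169 ≈ -0.55621)
385068/((W*166)) - 456430/(-436293) = 385068/((-94/169*166)) - 456430/(-436293) = 385068/(-15604/169) - 456430*(-1/436293) = 385068*(-169/15604) + 35110/33561 = -16269123/3901 + 35110/33561 = -545871072893/130921461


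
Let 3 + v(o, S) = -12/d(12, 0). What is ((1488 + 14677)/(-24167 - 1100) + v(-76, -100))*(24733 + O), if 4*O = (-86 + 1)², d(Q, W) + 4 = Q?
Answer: -27572476081/202136 ≈ -1.3641e+5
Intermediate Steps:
d(Q, W) = -4 + Q
v(o, S) = -9/2 (v(o, S) = -3 - 12/(-4 + 12) = -3 - 12/8 = -3 - 12*⅛ = -3 - 3/2 = -9/2)
O = 7225/4 (O = (-86 + 1)²/4 = (¼)*(-85)² = (¼)*7225 = 7225/4 ≈ 1806.3)
((1488 + 14677)/(-24167 - 1100) + v(-76, -100))*(24733 + O) = ((1488 + 14677)/(-24167 - 1100) - 9/2)*(24733 + 7225/4) = (16165/(-25267) - 9/2)*(106157/4) = (16165*(-1/25267) - 9/2)*(106157/4) = (-16165/25267 - 9/2)*(106157/4) = -259733/50534*106157/4 = -27572476081/202136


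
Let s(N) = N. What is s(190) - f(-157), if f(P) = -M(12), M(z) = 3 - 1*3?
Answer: 190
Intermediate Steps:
M(z) = 0 (M(z) = 3 - 3 = 0)
f(P) = 0 (f(P) = -1*0 = 0)
s(190) - f(-157) = 190 - 1*0 = 190 + 0 = 190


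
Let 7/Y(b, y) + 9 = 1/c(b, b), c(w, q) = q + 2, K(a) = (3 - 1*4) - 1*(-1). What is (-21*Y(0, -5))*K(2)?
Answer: 0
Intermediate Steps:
K(a) = 0 (K(a) = (3 - 4) + 1 = -1 + 1 = 0)
c(w, q) = 2 + q
Y(b, y) = 7/(-9 + 1/(2 + b))
(-21*Y(0, -5))*K(2) = -147*(-2 - 1*0)/(17 + 9*0)*0 = -147*(-2 + 0)/(17 + 0)*0 = -147*(-2)/17*0 = -21*(-14/17)*0 = (294/17)*0 = 0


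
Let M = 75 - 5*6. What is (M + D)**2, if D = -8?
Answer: 1369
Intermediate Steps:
M = 45 (M = 75 - 30 = 45)
(M + D)**2 = (45 - 8)**2 = 37**2 = 1369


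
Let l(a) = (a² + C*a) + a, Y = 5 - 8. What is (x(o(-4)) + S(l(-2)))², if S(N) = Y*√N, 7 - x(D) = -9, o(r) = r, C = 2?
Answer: 238 - 96*I*√2 ≈ 238.0 - 135.76*I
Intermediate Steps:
Y = -3
l(a) = a² + 3*a (l(a) = (a² + 2*a) + a = a² + 3*a)
x(D) = 16 (x(D) = 7 - 1*(-9) = 7 + 9 = 16)
S(N) = -3*√N
(x(o(-4)) + S(l(-2)))² = (16 - 3*I*√2*√(3 - 2))² = (16 - 3*I*√2)²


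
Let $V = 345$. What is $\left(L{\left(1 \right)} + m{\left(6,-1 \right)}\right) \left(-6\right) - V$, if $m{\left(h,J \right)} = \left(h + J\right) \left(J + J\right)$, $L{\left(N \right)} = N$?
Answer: $-291$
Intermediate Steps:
$m{\left(h,J \right)} = 2 J \left(J + h\right)$ ($m{\left(h,J \right)} = \left(J + h\right) 2 J = 2 J \left(J + h\right)$)
$\left(L{\left(1 \right)} + m{\left(6,-1 \right)}\right) \left(-6\right) - V = \left(1 + 2 \left(-1\right) \left(-1 + 6\right)\right) \left(-6\right) - 345 = \left(1 + 2 \left(-1\right) 5\right) \left(-6\right) - 345 = \left(1 - 10\right) \left(-6\right) - 345 = \left(-9\right) \left(-6\right) - 345 = 54 - 345 = -291$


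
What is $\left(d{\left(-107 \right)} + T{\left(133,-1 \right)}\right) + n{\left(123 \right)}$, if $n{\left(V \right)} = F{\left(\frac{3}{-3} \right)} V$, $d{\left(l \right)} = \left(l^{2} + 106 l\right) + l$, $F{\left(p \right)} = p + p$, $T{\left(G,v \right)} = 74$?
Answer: $-172$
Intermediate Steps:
$F{\left(p \right)} = 2 p$
$d{\left(l \right)} = l^{2} + 107 l$
$n{\left(V \right)} = - 2 V$ ($n{\left(V \right)} = 2 \frac{3}{-3} V = 2 \cdot 3 \left(- \frac{1}{3}\right) V = 2 \left(-1\right) V = - 2 V$)
$\left(d{\left(-107 \right)} + T{\left(133,-1 \right)}\right) + n{\left(123 \right)} = \left(- 107 \left(107 - 107\right) + 74\right) - 246 = \left(\left(-107\right) 0 + 74\right) - 246 = \left(0 + 74\right) - 246 = 74 - 246 = -172$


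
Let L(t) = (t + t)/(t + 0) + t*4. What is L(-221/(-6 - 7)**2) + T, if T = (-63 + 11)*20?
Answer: -13562/13 ≈ -1043.2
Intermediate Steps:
T = -1040 (T = -52*20 = -1040)
L(t) = 2 + 4*t (L(t) = (2*t)/t + 4*t = 2 + 4*t)
L(-221/(-6 - 7)**2) + T = (2 + 4*(-221/(-6 - 7)**2)) - 1040 = (2 + 4*(-221/((-13)**2))) - 1040 = (2 + 4*(-221/169)) - 1040 = (2 + 4*(-221*1/169)) - 1040 = (2 + 4*(-17/13)) - 1040 = (2 - 68/13) - 1040 = -42/13 - 1040 = -13562/13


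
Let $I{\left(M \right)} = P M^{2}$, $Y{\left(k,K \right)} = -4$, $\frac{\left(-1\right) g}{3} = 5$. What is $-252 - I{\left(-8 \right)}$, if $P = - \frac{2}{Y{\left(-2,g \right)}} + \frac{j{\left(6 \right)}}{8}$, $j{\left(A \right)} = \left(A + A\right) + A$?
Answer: $-428$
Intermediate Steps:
$g = -15$ ($g = \left(-3\right) 5 = -15$)
$j{\left(A \right)} = 3 A$ ($j{\left(A \right)} = 2 A + A = 3 A$)
$P = \frac{11}{4}$ ($P = - \frac{2}{-4} + \frac{3 \cdot 6}{8} = \left(-2\right) \left(- \frac{1}{4}\right) + 18 \cdot \frac{1}{8} = \frac{1}{2} + \frac{9}{4} = \frac{11}{4} \approx 2.75$)
$I{\left(M \right)} = \frac{11 M^{2}}{4}$
$-252 - I{\left(-8 \right)} = -252 - \frac{11 \left(-8\right)^{2}}{4} = -252 - \frac{11}{4} \cdot 64 = -252 - 176 = -428$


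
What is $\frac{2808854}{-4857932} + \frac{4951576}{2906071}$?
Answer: $\frac{1135120739157}{1008392521798} \approx 1.1257$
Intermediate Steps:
$\frac{2808854}{-4857932} + \frac{4951576}{2906071} = 2808854 \left(- \frac{1}{4857932}\right) + 4951576 \cdot \frac{1}{2906071} = - \frac{1404427}{2428966} + \frac{707368}{415153} = \frac{1135120739157}{1008392521798}$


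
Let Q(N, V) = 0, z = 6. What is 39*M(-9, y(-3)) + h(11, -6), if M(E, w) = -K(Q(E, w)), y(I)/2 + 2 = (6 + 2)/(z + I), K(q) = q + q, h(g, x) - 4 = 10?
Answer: 14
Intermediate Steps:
h(g, x) = 14 (h(g, x) = 4 + 10 = 14)
K(q) = 2*q
y(I) = -4 + 16/(6 + I) (y(I) = -4 + 2*((6 + 2)/(6 + I)) = -4 + 2*(8/(6 + I)) = -4 + 16/(6 + I))
M(E, w) = 0 (M(E, w) = -2*0 = -1*0 = 0)
39*M(-9, y(-3)) + h(11, -6) = 39*0 + 14 = 0 + 14 = 14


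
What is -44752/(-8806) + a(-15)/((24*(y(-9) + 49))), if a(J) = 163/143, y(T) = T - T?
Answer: 537663551/105777672 ≈ 5.0830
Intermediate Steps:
y(T) = 0
a(J) = 163/143 (a(J) = 163*(1/143) = 163/143)
-44752/(-8806) + a(-15)/((24*(y(-9) + 49))) = -44752/(-8806) + 163/(143*((24*(0 + 49)))) = -44752*(-1/8806) + 163/(143*((24*49))) = 22376/4403 + (163/143)/1176 = 22376/4403 + (163/143)*(1/1176) = 22376/4403 + 163/168168 = 537663551/105777672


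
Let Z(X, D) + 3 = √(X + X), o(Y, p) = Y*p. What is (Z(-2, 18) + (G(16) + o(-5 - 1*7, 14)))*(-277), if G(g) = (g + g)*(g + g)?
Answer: -236281 - 554*I ≈ -2.3628e+5 - 554.0*I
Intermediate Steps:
Z(X, D) = -3 + √2*√X (Z(X, D) = -3 + √(X + X) = -3 + √(2*X) = -3 + √2*√X)
G(g) = 4*g² (G(g) = (2*g)*(2*g) = 4*g²)
(Z(-2, 18) + (G(16) + o(-5 - 1*7, 14)))*(-277) = ((-3 + √2*√(-2)) + (4*16² + (-5 - 1*7)*14))*(-277) = ((-3 + √2*(I*√2)) + (4*256 + (-5 - 7)*14))*(-277) = ((-3 + 2*I) + (1024 - 12*14))*(-277) = ((-3 + 2*I) + (1024 - 168))*(-277) = ((-3 + 2*I) + 856)*(-277) = (853 + 2*I)*(-277) = -236281 - 554*I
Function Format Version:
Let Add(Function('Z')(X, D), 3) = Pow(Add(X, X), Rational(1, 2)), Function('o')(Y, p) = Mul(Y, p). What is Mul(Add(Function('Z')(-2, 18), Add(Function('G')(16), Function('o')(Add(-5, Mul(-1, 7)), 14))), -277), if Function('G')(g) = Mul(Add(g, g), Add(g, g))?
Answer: Add(-236281, Mul(-554, I)) ≈ Add(-2.3628e+5, Mul(-554.00, I))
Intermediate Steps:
Function('Z')(X, D) = Add(-3, Mul(Pow(2, Rational(1, 2)), Pow(X, Rational(1, 2)))) (Function('Z')(X, D) = Add(-3, Pow(Add(X, X), Rational(1, 2))) = Add(-3, Pow(Mul(2, X), Rational(1, 2))) = Add(-3, Mul(Pow(2, Rational(1, 2)), Pow(X, Rational(1, 2)))))
Function('G')(g) = Mul(4, Pow(g, 2)) (Function('G')(g) = Mul(Mul(2, g), Mul(2, g)) = Mul(4, Pow(g, 2)))
Mul(Add(Function('Z')(-2, 18), Add(Function('G')(16), Function('o')(Add(-5, Mul(-1, 7)), 14))), -277) = Mul(Add(Add(-3, Mul(Pow(2, Rational(1, 2)), Pow(-2, Rational(1, 2)))), Add(Mul(4, Pow(16, 2)), Mul(Add(-5, Mul(-1, 7)), 14))), -277) = Mul(Add(Add(-3, Mul(Pow(2, Rational(1, 2)), Mul(I, Pow(2, Rational(1, 2))))), Add(Mul(4, 256), Mul(Add(-5, -7), 14))), -277) = Mul(Add(Add(-3, Mul(2, I)), Add(1024, Mul(-12, 14))), -277) = Mul(Add(Add(-3, Mul(2, I)), Add(1024, -168)), -277) = Mul(Add(Add(-3, Mul(2, I)), 856), -277) = Mul(Add(853, Mul(2, I)), -277) = Add(-236281, Mul(-554, I))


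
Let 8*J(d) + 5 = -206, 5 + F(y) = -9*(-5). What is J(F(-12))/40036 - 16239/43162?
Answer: -2605132007/6912135328 ≈ -0.37689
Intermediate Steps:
F(y) = 40 (F(y) = -5 - 9*(-5) = -5 + 45 = 40)
J(d) = -211/8 (J(d) = -5/8 + (1/8)*(-206) = -5/8 - 103/4 = -211/8)
J(F(-12))/40036 - 16239/43162 = -211/8/40036 - 16239/43162 = -211/8*1/40036 - 16239*1/43162 = -211/320288 - 16239/43162 = -2605132007/6912135328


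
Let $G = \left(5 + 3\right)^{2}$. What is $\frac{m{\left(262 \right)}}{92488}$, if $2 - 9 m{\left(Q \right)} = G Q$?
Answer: $- \frac{8383}{416196} \approx -0.020142$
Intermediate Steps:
$G = 64$ ($G = 8^{2} = 64$)
$m{\left(Q \right)} = \frac{2}{9} - \frac{64 Q}{9}$
$\frac{m{\left(262 \right)}}{92488} = \frac{\frac{2}{9} - \frac{16768}{9}}{92488} = \left(\frac{2}{9} - \frac{16768}{9}\right) \frac{1}{92488} = \left(- \frac{16766}{9}\right) \frac{1}{92488} = - \frac{8383}{416196}$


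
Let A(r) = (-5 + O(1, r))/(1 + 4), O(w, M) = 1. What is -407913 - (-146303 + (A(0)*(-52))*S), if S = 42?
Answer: -1316786/5 ≈ -2.6336e+5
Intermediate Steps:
A(r) = -⅘ (A(r) = (-5 + 1)/(1 + 4) = -4/5 = -4*⅕ = -⅘)
-407913 - (-146303 + (A(0)*(-52))*S) = -407913 - (-146303 - ⅘*(-52)*42) = -407913 - (-146303 + (208/5)*42) = -407913 - (-146303 + 8736/5) = -407913 - 1*(-722779/5) = -407913 + 722779/5 = -1316786/5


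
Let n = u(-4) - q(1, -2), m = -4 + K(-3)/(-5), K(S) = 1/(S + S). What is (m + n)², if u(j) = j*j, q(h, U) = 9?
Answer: 8281/900 ≈ 9.2011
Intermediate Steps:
K(S) = 1/(2*S)
u(j) = j²
m = -119/30 (m = -4 + ((½)/(-3))/(-5) = -4 - (-1)/(10*3) = -4 - ⅕*(-⅙) = -4 + 1/30 = -119/30 ≈ -3.9667)
n = 7 (n = (-4)² - 1*9 = 16 - 9 = 7)
(m + n)² = (-119/30 + 7)² = (91/30)² = 8281/900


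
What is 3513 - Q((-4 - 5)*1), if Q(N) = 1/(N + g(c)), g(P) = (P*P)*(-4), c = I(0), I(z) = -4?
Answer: 256450/73 ≈ 3513.0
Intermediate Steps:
c = -4
g(P) = -4*P² (g(P) = P²*(-4) = -4*P²)
Q(N) = 1/(-64 + N) (Q(N) = 1/(N - 4*(-4)²) = 1/(N - 4*16) = 1/(N - 64) = 1/(-64 + N))
3513 - Q((-4 - 5)*1) = 3513 - 1/(-64 + (-4 - 5)*1) = 3513 - 1/(-64 - 9*1) = 3513 - 1/(-64 - 9) = 3513 - 1/(-73) = 3513 - 1*(-1/73) = 3513 + 1/73 = 256450/73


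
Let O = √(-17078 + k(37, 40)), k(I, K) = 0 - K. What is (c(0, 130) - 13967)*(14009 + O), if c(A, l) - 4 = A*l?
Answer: -195607667 - 41889*I*√1902 ≈ -1.9561e+8 - 1.8269e+6*I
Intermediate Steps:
k(I, K) = -K
c(A, l) = 4 + A*l
O = 3*I*√1902 (O = √(-17078 - 1*40) = √(-17078 - 40) = √(-17118) = 3*I*√1902 ≈ 130.84*I)
(c(0, 130) - 13967)*(14009 + O) = ((4 + 0*130) - 13967)*(14009 + 3*I*√1902) = ((4 + 0) - 13967)*(14009 + 3*I*√1902) = (4 - 13967)*(14009 + 3*I*√1902) = -13963*(14009 + 3*I*√1902) = -195607667 - 41889*I*√1902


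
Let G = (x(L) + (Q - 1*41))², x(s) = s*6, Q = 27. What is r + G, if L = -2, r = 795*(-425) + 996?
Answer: -336203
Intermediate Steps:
r = -336879 (r = -337875 + 996 = -336879)
x(s) = 6*s
G = 676 (G = (6*(-2) + (27 - 1*41))² = (-12 + (27 - 41))² = (-12 - 14)² = (-26)² = 676)
r + G = -336879 + 676 = -336203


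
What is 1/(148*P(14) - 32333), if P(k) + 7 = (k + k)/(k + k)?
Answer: -1/33221 ≈ -3.0101e-5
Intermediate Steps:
P(k) = -6 (P(k) = -7 + (k + k)/(k + k) = -7 + (2*k)/((2*k)) = -7 + (2*k)*(1/(2*k)) = -7 + 1 = -6)
1/(148*P(14) - 32333) = 1/(148*(-6) - 32333) = 1/(-888 - 32333) = 1/(-33221) = -1/33221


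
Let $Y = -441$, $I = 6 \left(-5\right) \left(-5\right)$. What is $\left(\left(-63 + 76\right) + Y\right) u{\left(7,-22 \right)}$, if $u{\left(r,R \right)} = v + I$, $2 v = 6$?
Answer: $-65484$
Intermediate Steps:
$v = 3$ ($v = \frac{1}{2} \cdot 6 = 3$)
$I = 150$ ($I = \left(-30\right) \left(-5\right) = 150$)
$u{\left(r,R \right)} = 153$ ($u{\left(r,R \right)} = 3 + 150 = 153$)
$\left(\left(-63 + 76\right) + Y\right) u{\left(7,-22 \right)} = \left(\left(-63 + 76\right) - 441\right) 153 = \left(13 - 441\right) 153 = \left(-428\right) 153 = -65484$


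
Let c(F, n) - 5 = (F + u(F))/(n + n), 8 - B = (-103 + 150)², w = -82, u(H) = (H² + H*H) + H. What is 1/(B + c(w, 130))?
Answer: -65/139419 ≈ -0.00046622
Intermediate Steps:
u(H) = H + 2*H² (u(H) = (H² + H²) + H = 2*H² + H = H + 2*H²)
B = -2201 (B = 8 - (-103 + 150)² = 8 - 1*47² = 8 - 1*2209 = 8 - 2209 = -2201)
c(F, n) = 5 + (F + F*(1 + 2*F))/(2*n) (c(F, n) = 5 + (F + F*(1 + 2*F))/(n + n) = 5 + (F + F*(1 + 2*F))/((2*n)) = 5 + (F + F*(1 + 2*F))*(1/(2*n)) = 5 + (F + F*(1 + 2*F))/(2*n))
1/(B + c(w, 130)) = 1/(-2201 + (-82 + (-82)² + 5*130)/130) = 1/(-2201 + (-82 + 6724 + 650)/130) = 1/(-2201 + (1/130)*7292) = 1/(-2201 + 3646/65) = 1/(-139419/65) = -65/139419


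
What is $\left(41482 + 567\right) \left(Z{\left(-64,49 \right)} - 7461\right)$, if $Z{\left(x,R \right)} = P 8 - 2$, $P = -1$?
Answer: $-314148079$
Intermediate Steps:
$Z{\left(x,R \right)} = -10$ ($Z{\left(x,R \right)} = \left(-1\right) 8 - 2 = -8 - 2 = -10$)
$\left(41482 + 567\right) \left(Z{\left(-64,49 \right)} - 7461\right) = \left(41482 + 567\right) \left(-10 - 7461\right) = 42049 \left(-7471\right) = -314148079$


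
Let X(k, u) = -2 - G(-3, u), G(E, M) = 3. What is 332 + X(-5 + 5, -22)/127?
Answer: 42159/127 ≈ 331.96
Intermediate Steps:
X(k, u) = -5 (X(k, u) = -2 - 1*3 = -2 - 3 = -5)
332 + X(-5 + 5, -22)/127 = 332 - 5/127 = 42159/127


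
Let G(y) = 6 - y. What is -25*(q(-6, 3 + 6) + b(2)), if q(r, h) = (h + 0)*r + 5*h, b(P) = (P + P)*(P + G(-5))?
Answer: -1075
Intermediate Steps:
b(P) = 2*P*(11 + P) (b(P) = (P + P)*(P + (6 - 1*(-5))) = (2*P)*(P + (6 + 5)) = (2*P)*(P + 11) = (2*P)*(11 + P) = 2*P*(11 + P))
q(r, h) = 5*h + h*r (q(r, h) = h*r + 5*h = 5*h + h*r)
-25*(q(-6, 3 + 6) + b(2)) = -25*((3 + 6)*(5 - 6) + 2*2*(11 + 2)) = -25*(9*(-1) + 2*2*13) = -25*(-9 + 52) = -25*43 = -1075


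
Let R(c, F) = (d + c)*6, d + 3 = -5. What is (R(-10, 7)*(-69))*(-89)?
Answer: -663228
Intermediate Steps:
d = -8 (d = -3 - 5 = -8)
R(c, F) = -48 + 6*c (R(c, F) = (-8 + c)*6 = -48 + 6*c)
(R(-10, 7)*(-69))*(-89) = ((-48 + 6*(-10))*(-69))*(-89) = ((-48 - 60)*(-69))*(-89) = -108*(-69)*(-89) = 7452*(-89) = -663228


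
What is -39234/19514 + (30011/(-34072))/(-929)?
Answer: -620641886569/308837228216 ≈ -2.0096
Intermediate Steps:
-39234/19514 + (30011/(-34072))/(-929) = -39234*1/19514 + (30011*(-1/34072))*(-1/929) = -19617/9757 - 30011/34072*(-1/929) = -19617/9757 + 30011/31652888 = -620641886569/308837228216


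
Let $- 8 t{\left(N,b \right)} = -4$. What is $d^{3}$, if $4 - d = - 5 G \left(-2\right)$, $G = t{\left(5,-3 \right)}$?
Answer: $-1$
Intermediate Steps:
$t{\left(N,b \right)} = \frac{1}{2}$ ($t{\left(N,b \right)} = \left(- \frac{1}{8}\right) \left(-4\right) = \frac{1}{2}$)
$G = \frac{1}{2} \approx 0.5$
$d = -1$ ($d = 4 - \left(-5\right) \frac{1}{2} \left(-2\right) = 4 - \left(- \frac{5}{2}\right) \left(-2\right) = 4 - 5 = -1$)
$d^{3} = \left(-1\right)^{3} = -1$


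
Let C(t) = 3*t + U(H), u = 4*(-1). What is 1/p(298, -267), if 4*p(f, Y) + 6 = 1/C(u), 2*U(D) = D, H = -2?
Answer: -52/79 ≈ -0.65823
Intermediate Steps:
U(D) = D/2
u = -4
C(t) = -1 + 3*t (C(t) = 3*t + (½)*(-2) = 3*t - 1 = -1 + 3*t)
p(f, Y) = -79/52 (p(f, Y) = -3/2 + 1/(4*(-1 + 3*(-4))) = -3/2 + 1/(4*(-1 - 12)) = -3/2 + (¼)/(-13) = -3/2 + (¼)*(-1/13) = -3/2 - 1/52 = -79/52)
1/p(298, -267) = 1/(-79/52) = -52/79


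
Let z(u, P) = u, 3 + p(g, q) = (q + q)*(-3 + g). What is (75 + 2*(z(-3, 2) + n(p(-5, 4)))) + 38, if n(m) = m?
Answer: -27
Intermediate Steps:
p(g, q) = -3 + 2*q*(-3 + g) (p(g, q) = -3 + (q + q)*(-3 + g) = -3 + (2*q)*(-3 + g) = -3 + 2*q*(-3 + g))
(75 + 2*(z(-3, 2) + n(p(-5, 4)))) + 38 = (75 + 2*(-3 + (-3 - 6*4 + 2*(-5)*4))) + 38 = (75 + 2*(-3 + (-3 - 24 - 40))) + 38 = (75 + 2*(-3 - 67)) + 38 = (75 + 2*(-70)) + 38 = (75 - 140) + 38 = -65 + 38 = -27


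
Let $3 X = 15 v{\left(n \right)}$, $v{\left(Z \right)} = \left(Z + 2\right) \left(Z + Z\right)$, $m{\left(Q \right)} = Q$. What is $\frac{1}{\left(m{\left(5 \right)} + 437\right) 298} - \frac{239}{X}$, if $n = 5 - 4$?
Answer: $- \frac{15740047}{1975740} \approx -7.9667$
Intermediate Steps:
$n = 1$ ($n = 5 - 4 = 1$)
$v{\left(Z \right)} = 2 Z \left(2 + Z\right)$ ($v{\left(Z \right)} = \left(2 + Z\right) 2 Z = 2 Z \left(2 + Z\right)$)
$X = 30$ ($X = \frac{15 \cdot 2 \cdot 1 \left(2 + 1\right)}{3} = \frac{15 \cdot 2 \cdot 1 \cdot 3}{3} = \frac{15 \cdot 6}{3} = \frac{1}{3} \cdot 90 = 30$)
$\frac{1}{\left(m{\left(5 \right)} + 437\right) 298} - \frac{239}{X} = \frac{1}{\left(5 + 437\right) 298} - \frac{239}{30} = \frac{1}{442} \cdot \frac{1}{298} - \frac{239}{30} = \frac{1}{131716} - \frac{239}{30} = - \frac{15740047}{1975740}$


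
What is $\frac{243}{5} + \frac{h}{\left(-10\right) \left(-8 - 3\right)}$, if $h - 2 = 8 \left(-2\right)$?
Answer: $\frac{2666}{55} \approx 48.473$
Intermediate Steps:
$h = -14$ ($h = 2 + 8 \left(-2\right) = 2 - 16 = -14$)
$\frac{243}{5} + \frac{h}{\left(-10\right) \left(-8 - 3\right)} = \frac{243}{5} - \frac{14}{\left(-10\right) \left(-8 - 3\right)} = 243 \cdot \frac{1}{5} - \frac{14}{\left(-10\right) \left(-11\right)} = \frac{243}{5} - \frac{14}{110} = \frac{243}{5} - \frac{7}{55} = \frac{2666}{55}$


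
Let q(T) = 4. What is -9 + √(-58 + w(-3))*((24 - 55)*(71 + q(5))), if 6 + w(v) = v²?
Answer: -9 - 2325*I*√55 ≈ -9.0 - 17243.0*I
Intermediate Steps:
w(v) = -6 + v²
-9 + √(-58 + w(-3))*((24 - 55)*(71 + q(5))) = -9 + √(-58 + (-6 + (-3)²))*((24 - 55)*(71 + 4)) = -9 + √(-58 + (-6 + 9))*(-31*75) = -9 + √(-58 + 3)*(-2325) = -9 + √(-55)*(-2325) = -9 + (I*√55)*(-2325) = -9 - 2325*I*√55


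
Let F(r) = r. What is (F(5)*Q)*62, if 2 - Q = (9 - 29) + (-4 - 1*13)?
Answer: 12090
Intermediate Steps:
Q = 39 (Q = 2 - ((9 - 29) + (-4 - 1*13)) = 2 - (-20 + (-4 - 13)) = 2 - (-20 - 17) = 2 - 1*(-37) = 2 + 37 = 39)
(F(5)*Q)*62 = (5*39)*62 = 195*62 = 12090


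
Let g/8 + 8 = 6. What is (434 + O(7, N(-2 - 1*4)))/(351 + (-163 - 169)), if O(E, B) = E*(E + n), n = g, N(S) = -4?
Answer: 371/19 ≈ 19.526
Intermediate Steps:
g = -16 (g = -64 + 8*6 = -64 + 48 = -16)
n = -16
O(E, B) = E*(-16 + E) (O(E, B) = E*(E - 16) = E*(-16 + E))
(434 + O(7, N(-2 - 1*4)))/(351 + (-163 - 169)) = (434 + 7*(-16 + 7))/(351 + (-163 - 169)) = (434 + 7*(-9))/(351 - 332) = (434 - 63)/19 = 371*(1/19) = 371/19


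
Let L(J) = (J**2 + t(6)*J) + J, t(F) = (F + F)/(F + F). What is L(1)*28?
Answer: 84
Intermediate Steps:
t(F) = 1 (t(F) = (2*F)/((2*F)) = (2*F)*(1/(2*F)) = 1)
L(J) = J**2 + 2*J (L(J) = (J**2 + 1*J) + J = (J**2 + J) + J = (J + J**2) + J = J**2 + 2*J)
L(1)*28 = (1*(2 + 1))*28 = (1*3)*28 = 3*28 = 84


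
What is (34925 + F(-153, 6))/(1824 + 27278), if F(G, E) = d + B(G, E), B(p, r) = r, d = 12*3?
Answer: 34967/29102 ≈ 1.2015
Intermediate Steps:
d = 36
F(G, E) = 36 + E
(34925 + F(-153, 6))/(1824 + 27278) = (34925 + (36 + 6))/(1824 + 27278) = (34925 + 42)/29102 = 34967*(1/29102) = 34967/29102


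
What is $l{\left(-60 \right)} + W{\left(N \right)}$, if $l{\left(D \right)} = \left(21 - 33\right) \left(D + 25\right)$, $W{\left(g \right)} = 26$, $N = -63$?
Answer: $446$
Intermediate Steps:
$l{\left(D \right)} = -300 - 12 D$ ($l{\left(D \right)} = - 12 \left(25 + D\right) = -300 - 12 D$)
$l{\left(-60 \right)} + W{\left(N \right)} = \left(-300 - -720\right) + 26 = \left(-300 + 720\right) + 26 = 420 + 26 = 446$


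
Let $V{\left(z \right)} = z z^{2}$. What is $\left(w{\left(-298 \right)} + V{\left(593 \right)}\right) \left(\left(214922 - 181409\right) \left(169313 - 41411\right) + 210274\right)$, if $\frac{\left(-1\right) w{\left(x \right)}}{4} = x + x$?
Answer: $893883645768190000$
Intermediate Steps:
$V{\left(z \right)} = z^{3}$
$w{\left(x \right)} = - 8 x$ ($w{\left(x \right)} = - 4 \left(x + x\right) = - 4 \cdot 2 x = - 8 x$)
$\left(w{\left(-298 \right)} + V{\left(593 \right)}\right) \left(\left(214922 - 181409\right) \left(169313 - 41411\right) + 210274\right) = \left(\left(-8\right) \left(-298\right) + 593^{3}\right) \left(\left(214922 - 181409\right) \left(169313 - 41411\right) + 210274\right) = \left(2384 + 208527857\right) \left(33513 \cdot 127902 + 210274\right) = 208530241 \left(4286379726 + 210274\right) = 208530241 \cdot 4286590000 = 893883645768190000$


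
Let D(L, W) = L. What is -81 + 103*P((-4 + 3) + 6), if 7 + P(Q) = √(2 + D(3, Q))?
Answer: -802 + 103*√5 ≈ -571.68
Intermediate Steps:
P(Q) = -7 + √5 (P(Q) = -7 + √(2 + 3) = -7 + √5)
-81 + 103*P((-4 + 3) + 6) = -81 + 103*(-7 + √5) = -81 + (-721 + 103*√5) = -802 + 103*√5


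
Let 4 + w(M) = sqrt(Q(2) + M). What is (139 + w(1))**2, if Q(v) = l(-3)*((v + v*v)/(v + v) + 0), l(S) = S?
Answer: (270 + I*sqrt(14))**2/4 ≈ 18222.0 + 505.12*I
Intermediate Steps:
Q(v) = -3*(v + v**2)/(2*v) (Q(v) = -3*((v + v*v)/(v + v) + 0) = -3*((v + v**2)/((2*v)) + 0) = -3*((v + v**2)*(1/(2*v)) + 0) = -3*((v + v**2)/(2*v) + 0) = -3*(v + v**2)/(2*v))
w(M) = -4 + sqrt(-9/2 + M) (w(M) = -4 + sqrt((-3/2 - 3/2*2) + M) = -4 + sqrt((-3/2 - 3) + M) = -4 + sqrt(-9/2 + M))
(139 + w(1))**2 = (139 + (-4 + sqrt(-18 + 4*1)/2))**2 = (139 + (-4 + sqrt(-18 + 4)/2))**2 = (139 + (-4 + sqrt(-14)/2))**2 = (139 + (-4 + (I*sqrt(14))/2))**2 = (139 + (-4 + I*sqrt(14)/2))**2 = (135 + I*sqrt(14)/2)**2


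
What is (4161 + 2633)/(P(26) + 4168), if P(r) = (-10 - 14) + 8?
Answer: 3397/2076 ≈ 1.6363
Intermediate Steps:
P(r) = -16 (P(r) = -24 + 8 = -16)
(4161 + 2633)/(P(26) + 4168) = (4161 + 2633)/(-16 + 4168) = 6794/4152 = 6794*(1/4152) = 3397/2076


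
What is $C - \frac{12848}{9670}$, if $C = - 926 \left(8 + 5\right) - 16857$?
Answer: $- \frac{139713749}{4835} \approx -28896.0$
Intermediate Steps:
$C = -28895$ ($C = \left(-926\right) 13 - 16857 = -12038 - 16857 = -28895$)
$C - \frac{12848}{9670} = -28895 - \frac{12848}{9670} = -28895 - \frac{6424}{4835} = - \frac{139713749}{4835}$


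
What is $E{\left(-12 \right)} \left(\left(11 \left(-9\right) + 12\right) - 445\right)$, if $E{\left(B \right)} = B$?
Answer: $6384$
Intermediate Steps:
$E{\left(-12 \right)} \left(\left(11 \left(-9\right) + 12\right) - 445\right) = - 12 \left(\left(11 \left(-9\right) + 12\right) - 445\right) = - 12 \left(\left(-99 + 12\right) - 445\right) = - 12 \left(-87 - 445\right) = \left(-12\right) \left(-532\right) = 6384$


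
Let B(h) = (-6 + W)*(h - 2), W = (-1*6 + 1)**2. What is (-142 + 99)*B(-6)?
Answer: 6536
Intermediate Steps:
W = 25 (W = (-6 + 1)**2 = (-5)**2 = 25)
B(h) = -38 + 19*h (B(h) = (-6 + 25)*(h - 2) = 19*(-2 + h) = -38 + 19*h)
(-142 + 99)*B(-6) = (-142 + 99)*(-38 + 19*(-6)) = -43*(-38 - 114) = -43*(-152) = 6536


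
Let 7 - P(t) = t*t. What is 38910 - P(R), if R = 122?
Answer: 53787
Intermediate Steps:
P(t) = 7 - t² (P(t) = 7 - t*t = 7 - t²)
38910 - P(R) = 38910 - (7 - 1*122²) = 38910 - (7 - 1*14884) = 38910 - (7 - 14884) = 38910 - 1*(-14877) = 38910 + 14877 = 53787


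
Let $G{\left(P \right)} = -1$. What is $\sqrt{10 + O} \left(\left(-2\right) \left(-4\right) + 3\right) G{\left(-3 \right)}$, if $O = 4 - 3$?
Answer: $- 11 \sqrt{11} \approx -36.483$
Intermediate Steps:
$O = 1$ ($O = 4 - 3 = 1$)
$\sqrt{10 + O} \left(\left(-2\right) \left(-4\right) + 3\right) G{\left(-3 \right)} = \sqrt{10 + 1} \left(\left(-2\right) \left(-4\right) + 3\right) \left(-1\right) = \sqrt{11} \left(8 + 3\right) \left(-1\right) = \sqrt{11} \cdot 11 \left(-1\right) = 11 \sqrt{11} \left(-1\right) = - 11 \sqrt{11}$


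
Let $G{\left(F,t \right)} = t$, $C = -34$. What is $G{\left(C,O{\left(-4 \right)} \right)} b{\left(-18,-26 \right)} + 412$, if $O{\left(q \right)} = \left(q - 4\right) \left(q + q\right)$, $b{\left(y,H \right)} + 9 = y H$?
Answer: $29788$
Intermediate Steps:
$b{\left(y,H \right)} = -9 + H y$ ($b{\left(y,H \right)} = -9 + y H = -9 + H y$)
$O{\left(q \right)} = 2 q \left(-4 + q\right)$ ($O{\left(q \right)} = \left(-4 + q\right) 2 q = 2 q \left(-4 + q\right)$)
$G{\left(C,O{\left(-4 \right)} \right)} b{\left(-18,-26 \right)} + 412 = 2 \left(-4\right) \left(-4 - 4\right) \left(-9 - -468\right) + 412 = 2 \left(-4\right) \left(-8\right) \left(-9 + 468\right) + 412 = 64 \cdot 459 + 412 = 29376 + 412 = 29788$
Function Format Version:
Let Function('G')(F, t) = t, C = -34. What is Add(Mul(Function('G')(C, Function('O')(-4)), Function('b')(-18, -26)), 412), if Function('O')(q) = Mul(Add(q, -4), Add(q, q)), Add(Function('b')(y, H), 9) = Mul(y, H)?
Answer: 29788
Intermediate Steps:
Function('b')(y, H) = Add(-9, Mul(H, y)) (Function('b')(y, H) = Add(-9, Mul(y, H)) = Add(-9, Mul(H, y)))
Function('O')(q) = Mul(2, q, Add(-4, q)) (Function('O')(q) = Mul(Add(-4, q), Mul(2, q)) = Mul(2, q, Add(-4, q)))
Add(Mul(Function('G')(C, Function('O')(-4)), Function('b')(-18, -26)), 412) = Add(Mul(Mul(2, -4, Add(-4, -4)), Add(-9, Mul(-26, -18))), 412) = Add(Mul(Mul(2, -4, -8), Add(-9, 468)), 412) = Add(Mul(64, 459), 412) = Add(29376, 412) = 29788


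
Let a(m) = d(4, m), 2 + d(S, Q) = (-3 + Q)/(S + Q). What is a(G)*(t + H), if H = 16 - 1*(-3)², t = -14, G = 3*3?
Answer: 140/13 ≈ 10.769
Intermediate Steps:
d(S, Q) = -2 + (-3 + Q)/(Q + S) (d(S, Q) = -2 + (-3 + Q)/(S + Q) = -2 + (-3 + Q)/(Q + S))
G = 9
a(m) = (-11 - m)/(4 + m) (a(m) = (-3 - m - 2*4)/(m + 4) = (-3 - m - 8)/(4 + m) = (-11 - m)/(4 + m))
H = 7 (H = 16 - 1*9 = 16 - 9 = 7)
a(G)*(t + H) = ((-11 - 1*9)/(4 + 9))*(-14 + 7) = ((-11 - 9)/13)*(-7) = ((1/13)*(-20))*(-7) = -20/13*(-7) = 140/13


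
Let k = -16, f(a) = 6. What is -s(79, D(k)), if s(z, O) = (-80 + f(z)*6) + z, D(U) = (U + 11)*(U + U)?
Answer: -35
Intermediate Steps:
D(U) = 2*U*(11 + U) (D(U) = (11 + U)*(2*U) = 2*U*(11 + U))
s(z, O) = -44 + z (s(z, O) = (-80 + 6*6) + z = (-80 + 36) + z = -44 + z)
-s(79, D(k)) = -(-44 + 79) = -1*35 = -35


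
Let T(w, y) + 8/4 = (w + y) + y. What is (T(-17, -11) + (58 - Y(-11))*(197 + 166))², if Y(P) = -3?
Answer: 488498404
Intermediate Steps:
T(w, y) = -2 + w + 2*y (T(w, y) = -2 + ((w + y) + y) = -2 + (w + 2*y) = -2 + w + 2*y)
(T(-17, -11) + (58 - Y(-11))*(197 + 166))² = ((-2 - 17 + 2*(-11)) + (58 - 1*(-3))*(197 + 166))² = ((-2 - 17 - 22) + (58 + 3)*363)² = (-41 + 61*363)² = (-41 + 22143)² = 22102² = 488498404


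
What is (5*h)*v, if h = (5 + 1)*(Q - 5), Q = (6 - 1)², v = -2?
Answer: -1200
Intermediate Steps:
Q = 25 (Q = 5² = 25)
h = 120 (h = (5 + 1)*(25 - 5) = 6*20 = 120)
(5*h)*v = (5*120)*(-2) = 600*(-2) = -1200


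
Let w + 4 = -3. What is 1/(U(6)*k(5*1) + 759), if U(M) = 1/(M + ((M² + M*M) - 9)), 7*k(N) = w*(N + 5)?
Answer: 69/52361 ≈ 0.0013178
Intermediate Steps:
w = -7 (w = -4 - 3 = -7)
k(N) = -5 - N (k(N) = (-7*(N + 5))/7 = (-7*(5 + N))/7 = (-35 - 7*N)/7 = -5 - N)
U(M) = 1/(-9 + M + 2*M²) (U(M) = 1/(M + ((M² + M²) - 9)) = 1/(M + (2*M² - 9)) = 1/(M + (-9 + 2*M²)) = 1/(-9 + M + 2*M²))
1/(U(6)*k(5*1) + 759) = 1/((-5 - 5)/(-9 + 6 + 2*6²) + 759) = 1/((-5 - 1*5)/(-9 + 6 + 2*36) + 759) = 1/((-5 - 5)/(-9 + 6 + 72) + 759) = 1/(-10/69 + 759) = 1/(52361/69) = 69/52361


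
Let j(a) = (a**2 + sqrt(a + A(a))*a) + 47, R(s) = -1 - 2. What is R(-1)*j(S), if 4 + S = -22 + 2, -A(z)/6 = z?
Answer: -1869 + 144*sqrt(30) ≈ -1080.3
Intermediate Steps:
R(s) = -3
A(z) = -6*z
S = -24 (S = -4 + (-22 + 2) = -4 - 20 = -24)
j(a) = 47 + a**2 + a*sqrt(5)*sqrt(-a) (j(a) = (a**2 + sqrt(a - 6*a)*a) + 47 = (a**2 + sqrt(-5*a)*a) + 47 = (a**2 + (sqrt(5)*sqrt(-a))*a) + 47 = (a**2 + a*sqrt(5)*sqrt(-a)) + 47 = 47 + a**2 + a*sqrt(5)*sqrt(-a))
R(-1)*j(S) = -3*(47 + (-24)**2 - sqrt(5)*(-1*(-24))**(3/2)) = -3*(47 + 576 - sqrt(5)*24**(3/2)) = -3*(47 + 576 - sqrt(5)*48*sqrt(6)) = -3*(47 + 576 - 48*sqrt(30)) = -3*(623 - 48*sqrt(30)) = -1869 + 144*sqrt(30)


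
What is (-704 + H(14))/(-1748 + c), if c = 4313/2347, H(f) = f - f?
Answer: 1652288/4098243 ≈ 0.40317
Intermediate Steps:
H(f) = 0
c = 4313/2347 (c = 4313*(1/2347) = 4313/2347 ≈ 1.8377)
(-704 + H(14))/(-1748 + c) = (-704 + 0)/(-1748 + 4313/2347) = -704/(-4098243/2347) = -704*(-2347/4098243) = 1652288/4098243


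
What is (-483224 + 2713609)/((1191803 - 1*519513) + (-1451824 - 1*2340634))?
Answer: -2230385/3120168 ≈ -0.71483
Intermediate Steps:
(-483224 + 2713609)/((1191803 - 1*519513) + (-1451824 - 1*2340634)) = 2230385/((1191803 - 519513) + (-1451824 - 2340634)) = 2230385/(672290 - 3792458) = 2230385/(-3120168) = 2230385*(-1/3120168) = -2230385/3120168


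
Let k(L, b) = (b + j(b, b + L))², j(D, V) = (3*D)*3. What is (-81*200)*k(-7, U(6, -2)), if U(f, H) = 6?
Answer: -58320000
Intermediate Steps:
j(D, V) = 9*D
k(L, b) = 100*b² (k(L, b) = (b + 9*b)² = (10*b)² = 100*b²)
(-81*200)*k(-7, U(6, -2)) = (-81*200)*(100*6²) = -1620000*36 = -16200*3600 = -58320000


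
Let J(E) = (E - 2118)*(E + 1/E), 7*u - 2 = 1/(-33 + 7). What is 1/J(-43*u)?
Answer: 24213644/625745966179 ≈ 3.8696e-5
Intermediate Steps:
u = 51/182 (u = 2/7 + 1/(7*(-33 + 7)) = 2/7 + (⅐)/(-26) = 2/7 + (⅐)*(-1/26) = 2/7 - 1/182 = 51/182 ≈ 0.28022)
J(E) = (-2118 + E)*(E + 1/E)
1/J(-43*u) = 1/(1 + (-43*51/182)² - (-91074)*51/182 - 2118/((-43*51/182))) = 1/(1 + (-2193/182)² - 2118*(-2193/182) - 2118/(-2193/182)) = 1/(1 + 4809249/33124 + 2322387/91 - 2118*(-182/2193)) = 1/(1 + 4809249/33124 + 2322387/91 + 128492/731) = 1/(625745966179/24213644) = 24213644/625745966179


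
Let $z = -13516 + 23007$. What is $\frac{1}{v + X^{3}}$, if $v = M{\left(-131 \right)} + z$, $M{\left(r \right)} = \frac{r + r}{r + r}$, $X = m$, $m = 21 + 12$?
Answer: $\frac{1}{45429} \approx 2.2012 \cdot 10^{-5}$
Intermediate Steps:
$m = 33$
$X = 33$
$M{\left(r \right)} = 1$ ($M{\left(r \right)} = \frac{2 r}{2 r} = 2 r \frac{1}{2 r} = 1$)
$z = 9491$
$v = 9492$ ($v = 1 + 9491 = 9492$)
$\frac{1}{v + X^{3}} = \frac{1}{9492 + 33^{3}} = \frac{1}{9492 + 35937} = \frac{1}{45429}$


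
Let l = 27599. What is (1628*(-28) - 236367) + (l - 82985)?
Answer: -337337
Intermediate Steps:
(1628*(-28) - 236367) + (l - 82985) = (1628*(-28) - 236367) + (27599 - 82985) = (-45584 - 236367) - 55386 = -281951 - 55386 = -337337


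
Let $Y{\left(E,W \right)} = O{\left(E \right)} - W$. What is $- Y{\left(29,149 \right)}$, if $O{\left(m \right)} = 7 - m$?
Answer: $171$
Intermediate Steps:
$Y{\left(E,W \right)} = 7 - E - W$ ($Y{\left(E,W \right)} = \left(7 - E\right) - W = 7 - E - W$)
$- Y{\left(29,149 \right)} = - (7 - 29 - 149) = \left(-1\right) \left(-171\right) = 171$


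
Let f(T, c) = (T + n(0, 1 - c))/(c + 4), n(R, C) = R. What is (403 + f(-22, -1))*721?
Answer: 855827/3 ≈ 2.8528e+5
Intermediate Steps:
f(T, c) = T/(4 + c) (f(T, c) = (T + 0)/(c + 4) = T/(4 + c))
(403 + f(-22, -1))*721 = (403 - 22/(4 - 1))*721 = (403 - 22/3)*721 = (1187/3)*721 = 855827/3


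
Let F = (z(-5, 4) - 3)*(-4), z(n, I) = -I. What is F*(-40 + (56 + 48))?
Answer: 1792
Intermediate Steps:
F = 28 (F = (-1*4 - 3)*(-4) = (-4 - 3)*(-4) = -7*(-4) = 28)
F*(-40 + (56 + 48)) = 28*(-40 + (56 + 48)) = 28*(-40 + 104) = 28*64 = 1792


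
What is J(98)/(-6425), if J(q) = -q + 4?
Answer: 94/6425 ≈ 0.014630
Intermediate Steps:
J(q) = 4 - q
J(98)/(-6425) = (4 - 1*98)/(-6425) = (4 - 98)*(-1/6425) = -94*(-1/6425) = 94/6425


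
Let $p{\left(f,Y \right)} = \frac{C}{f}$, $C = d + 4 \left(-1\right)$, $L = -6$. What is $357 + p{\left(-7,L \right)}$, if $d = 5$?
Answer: $\frac{2498}{7} \approx 356.86$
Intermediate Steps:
$C = 1$ ($C = 5 + 4 \left(-1\right) = 5 - 4 = 1$)
$p{\left(f,Y \right)} = \frac{1}{f}$ ($p{\left(f,Y \right)} = 1 \frac{1}{f} = \frac{1}{f}$)
$357 + p{\left(-7,L \right)} = 357 + \frac{1}{-7} = 357 - \frac{1}{7} = \frac{2498}{7}$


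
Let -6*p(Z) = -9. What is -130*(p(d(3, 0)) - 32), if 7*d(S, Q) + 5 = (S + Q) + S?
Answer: 3965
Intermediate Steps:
d(S, Q) = -5/7 + Q/7 + 2*S/7 (d(S, Q) = -5/7 + ((S + Q) + S)/7 = -5/7 + ((Q + S) + S)/7 = -5/7 + (Q + 2*S)/7 = -5/7 + (Q/7 + 2*S/7) = -5/7 + Q/7 + 2*S/7)
p(Z) = 3/2 (p(Z) = -1/6*(-9) = 3/2)
-130*(p(d(3, 0)) - 32) = -130*(3/2 - 32) = -130*(-61/2) = 3965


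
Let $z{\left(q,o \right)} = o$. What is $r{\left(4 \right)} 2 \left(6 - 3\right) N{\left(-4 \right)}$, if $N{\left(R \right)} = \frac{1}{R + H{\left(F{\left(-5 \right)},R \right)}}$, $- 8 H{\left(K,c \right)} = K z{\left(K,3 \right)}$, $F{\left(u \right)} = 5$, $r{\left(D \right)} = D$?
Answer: $- \frac{192}{47} \approx -4.0851$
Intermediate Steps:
$H{\left(K,c \right)} = - \frac{3 K}{8}$ ($H{\left(K,c \right)} = - \frac{K 3}{8} = - \frac{3 K}{8}$)
$N{\left(R \right)} = \frac{1}{- \frac{15}{8} + R}$ ($N{\left(R \right)} = \frac{1}{R - \frac{15}{8}} = \frac{1}{- \frac{15}{8} + R}$)
$r{\left(4 \right)} 2 \left(6 - 3\right) N{\left(-4 \right)} = 4 \cdot 2 \left(6 - 3\right) \frac{8}{-15 + 8 \left(-4\right)} = 4 \cdot 2 \cdot 3 \frac{8}{-15 - 32} = 4 \cdot 6 \frac{8}{-47} = 24 \cdot 8 \left(- \frac{1}{47}\right) = 24 \left(- \frac{8}{47}\right) = - \frac{192}{47}$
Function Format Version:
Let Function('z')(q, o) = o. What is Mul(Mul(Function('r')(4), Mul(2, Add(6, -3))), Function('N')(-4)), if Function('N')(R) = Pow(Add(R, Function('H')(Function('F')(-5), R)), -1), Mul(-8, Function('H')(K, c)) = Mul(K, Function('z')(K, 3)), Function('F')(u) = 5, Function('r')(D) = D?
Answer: Rational(-192, 47) ≈ -4.0851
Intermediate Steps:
Function('H')(K, c) = Mul(Rational(-3, 8), K) (Function('H')(K, c) = Mul(Rational(-1, 8), Mul(K, 3)) = Mul(Rational(-1, 8), Mul(3, K)) = Mul(Rational(-3, 8), K))
Function('N')(R) = Pow(Add(Rational(-15, 8), R), -1) (Function('N')(R) = Pow(Add(R, Mul(Rational(-3, 8), 5)), -1) = Pow(Add(R, Rational(-15, 8)), -1) = Pow(Add(Rational(-15, 8), R), -1))
Mul(Mul(Function('r')(4), Mul(2, Add(6, -3))), Function('N')(-4)) = Mul(Mul(4, Mul(2, Add(6, -3))), Mul(8, Pow(Add(-15, Mul(8, -4)), -1))) = Mul(Mul(4, Mul(2, 3)), Mul(8, Pow(Add(-15, -32), -1))) = Mul(Mul(4, 6), Mul(8, Pow(-47, -1))) = Mul(24, Mul(8, Rational(-1, 47))) = Mul(24, Rational(-8, 47)) = Rational(-192, 47)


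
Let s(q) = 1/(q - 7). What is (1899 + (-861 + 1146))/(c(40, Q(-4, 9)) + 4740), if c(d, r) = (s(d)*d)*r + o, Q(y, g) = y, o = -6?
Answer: 36036/78031 ≈ 0.46182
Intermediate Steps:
s(q) = 1/(-7 + q)
c(d, r) = -6 + d*r/(-7 + d) (c(d, r) = (d/(-7 + d))*r - 6 = d*r/(-7 + d) - 6 = -6 + d*r/(-7 + d))
(1899 + (-861 + 1146))/(c(40, Q(-4, 9)) + 4740) = (1899 + (-861 + 1146))/((42 - 6*40 + 40*(-4))/(-7 + 40) + 4740) = (1899 + 285)/((42 - 240 - 160)/33 + 4740) = 2184/((1/33)*(-358) + 4740) = 2184/(-358/33 + 4740) = 2184/(156062/33) = 2184*(33/156062) = 36036/78031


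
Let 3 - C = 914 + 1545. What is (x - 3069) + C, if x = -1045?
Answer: -6570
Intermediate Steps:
C = -2456 (C = 3 - (914 + 1545) = 3 - 1*2459 = 3 - 2459 = -2456)
(x - 3069) + C = (-1045 - 3069) - 2456 = -4114 - 2456 = -6570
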